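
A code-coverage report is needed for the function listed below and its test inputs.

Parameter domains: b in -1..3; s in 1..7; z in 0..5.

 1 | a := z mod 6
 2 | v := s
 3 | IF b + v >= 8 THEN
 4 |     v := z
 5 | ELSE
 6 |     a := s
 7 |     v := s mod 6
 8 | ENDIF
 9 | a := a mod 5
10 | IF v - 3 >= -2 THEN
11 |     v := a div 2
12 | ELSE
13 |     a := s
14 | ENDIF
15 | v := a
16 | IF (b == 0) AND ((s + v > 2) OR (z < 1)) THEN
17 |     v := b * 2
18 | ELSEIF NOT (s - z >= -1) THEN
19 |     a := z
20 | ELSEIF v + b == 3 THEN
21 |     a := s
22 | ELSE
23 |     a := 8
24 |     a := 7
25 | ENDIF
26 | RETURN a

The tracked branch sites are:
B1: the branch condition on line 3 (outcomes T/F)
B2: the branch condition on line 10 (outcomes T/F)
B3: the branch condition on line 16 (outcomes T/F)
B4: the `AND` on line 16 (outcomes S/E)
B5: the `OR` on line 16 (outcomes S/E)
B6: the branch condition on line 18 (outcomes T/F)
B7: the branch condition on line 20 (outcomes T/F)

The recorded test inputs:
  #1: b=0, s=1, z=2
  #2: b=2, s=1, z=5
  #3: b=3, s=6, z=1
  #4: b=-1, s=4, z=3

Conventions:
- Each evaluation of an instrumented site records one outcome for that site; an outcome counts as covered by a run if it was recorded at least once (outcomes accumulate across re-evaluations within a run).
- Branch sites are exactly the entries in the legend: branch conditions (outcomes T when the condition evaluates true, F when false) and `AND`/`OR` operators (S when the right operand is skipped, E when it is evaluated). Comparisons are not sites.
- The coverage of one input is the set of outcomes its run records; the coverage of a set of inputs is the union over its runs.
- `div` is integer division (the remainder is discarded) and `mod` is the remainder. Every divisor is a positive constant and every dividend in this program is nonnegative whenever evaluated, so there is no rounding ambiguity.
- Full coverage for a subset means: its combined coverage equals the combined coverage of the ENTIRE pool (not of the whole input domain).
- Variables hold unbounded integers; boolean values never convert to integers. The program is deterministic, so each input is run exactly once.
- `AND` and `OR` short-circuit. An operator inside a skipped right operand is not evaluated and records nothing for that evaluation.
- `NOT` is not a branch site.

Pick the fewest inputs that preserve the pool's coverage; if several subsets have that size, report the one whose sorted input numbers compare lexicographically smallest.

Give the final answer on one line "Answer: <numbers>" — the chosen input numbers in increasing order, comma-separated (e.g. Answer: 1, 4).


test 1 (b=0, s=1, z=2) fires B1->F, B2->T, B4->E, B5->E, B3->F, B6->F, B7->F; hits B1=F, B2=T, B3=F, B4=E, B5=E, B6=F, B7=F
test 2 (b=2, s=1, z=5) fires B1->F, B2->T, B4->S, B3->F, B6->T; hits B1=F, B2=T, B3=F, B4=S, B6=T
test 3 (b=3, s=6, z=1) fires B1->T, B2->T, B4->S, B3->F, B6->F, B7->F; hits B1=T, B2=T, B3=F, B4=S, B6=F, B7=F
test 4 (b=-1, s=4, z=3) fires B1->F, B2->T, B4->S, B3->F, B6->F, B7->T; hits B1=F, B2=T, B3=F, B4=S, B6=F, B7=T
the full pool covers 11 outcomes: B1=T, B1=F, B2=T, B3=F, B4=S, B4=E, B5=E, B6=T, B6=F, B7=T, B7=F
no size-1 subset reaches all 11 outcomes (best union: 7/11)
no size-2 subset reaches all 11 outcomes (best union: 9/11)
no size-3 subset reaches all 11 outcomes (best union: 10/11)
at size 4, {1, 2, 3, 4} reaches all 11 outcomes; every lexicographically earlier size-4 subset fails
Answer: 1, 2, 3, 4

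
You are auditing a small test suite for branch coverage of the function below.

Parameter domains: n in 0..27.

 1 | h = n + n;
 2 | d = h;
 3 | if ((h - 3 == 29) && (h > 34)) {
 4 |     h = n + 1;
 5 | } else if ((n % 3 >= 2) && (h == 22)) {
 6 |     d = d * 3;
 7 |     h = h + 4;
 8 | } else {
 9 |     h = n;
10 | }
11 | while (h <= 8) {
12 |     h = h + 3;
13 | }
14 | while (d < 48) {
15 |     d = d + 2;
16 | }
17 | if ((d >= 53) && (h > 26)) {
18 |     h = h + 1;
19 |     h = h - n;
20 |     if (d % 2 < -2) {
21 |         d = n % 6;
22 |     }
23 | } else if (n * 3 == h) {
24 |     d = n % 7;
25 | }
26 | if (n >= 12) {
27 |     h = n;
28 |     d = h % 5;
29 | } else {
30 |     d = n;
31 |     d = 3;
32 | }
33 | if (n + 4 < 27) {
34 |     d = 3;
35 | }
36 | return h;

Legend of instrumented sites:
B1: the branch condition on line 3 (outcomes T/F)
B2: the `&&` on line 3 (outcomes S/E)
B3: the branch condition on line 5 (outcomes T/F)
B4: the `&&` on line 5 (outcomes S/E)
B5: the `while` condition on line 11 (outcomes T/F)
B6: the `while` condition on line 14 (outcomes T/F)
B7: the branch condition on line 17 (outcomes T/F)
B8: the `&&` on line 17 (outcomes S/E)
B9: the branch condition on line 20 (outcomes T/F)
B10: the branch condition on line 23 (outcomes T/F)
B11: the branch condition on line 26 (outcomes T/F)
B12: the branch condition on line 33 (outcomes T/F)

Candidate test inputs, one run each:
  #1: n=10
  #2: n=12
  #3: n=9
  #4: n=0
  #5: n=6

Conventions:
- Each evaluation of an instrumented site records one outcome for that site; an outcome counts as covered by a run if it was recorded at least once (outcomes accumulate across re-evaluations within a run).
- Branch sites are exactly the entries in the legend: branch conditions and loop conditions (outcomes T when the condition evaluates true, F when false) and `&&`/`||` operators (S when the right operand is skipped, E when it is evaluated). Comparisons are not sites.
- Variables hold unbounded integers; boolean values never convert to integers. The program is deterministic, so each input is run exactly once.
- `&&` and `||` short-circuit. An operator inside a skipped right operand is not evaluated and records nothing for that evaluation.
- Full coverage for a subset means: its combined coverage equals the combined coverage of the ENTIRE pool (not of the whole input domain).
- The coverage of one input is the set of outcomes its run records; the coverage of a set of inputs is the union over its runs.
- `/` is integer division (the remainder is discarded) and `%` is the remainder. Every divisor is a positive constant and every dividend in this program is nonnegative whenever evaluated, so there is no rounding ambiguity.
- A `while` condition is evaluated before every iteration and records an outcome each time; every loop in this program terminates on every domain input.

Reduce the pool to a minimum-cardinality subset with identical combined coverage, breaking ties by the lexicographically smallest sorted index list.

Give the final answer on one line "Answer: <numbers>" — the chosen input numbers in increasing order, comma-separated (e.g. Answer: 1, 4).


#1 (n=10) -> covered: B1=F, B2=S, B3=F, B4=S, B5=F, B6=T, B6=F, B7=F, B8=S, B10=F, B11=F, B12=T
#2 (n=12) -> covered: B1=F, B2=S, B3=F, B4=S, B5=F, B6=T, B6=F, B7=F, B8=S, B10=F, B11=T, B12=T
#3 (n=9) -> covered: B1=F, B2=S, B3=F, B4=S, B5=F, B6=T, B6=F, B7=F, B8=S, B10=F, B11=F, B12=T
#4 (n=0) -> covered: B1=F, B2=S, B3=F, B4=S, B5=T, B5=F, B6=T, B6=F, B7=F, B8=S, B10=F, B11=F, B12=T
#5 (n=6) -> covered: B1=F, B2=S, B3=F, B4=S, B5=T, B5=F, B6=T, B6=F, B7=F, B8=S, B10=F, B11=F, B12=T
the full pool covers 14 outcomes: B1=F, B2=S, B3=F, B4=S, B5=T, B5=F, B6=T, B6=F, B7=F, B8=S, B10=F, B11=T, B11=F, B12=T
no size-1 subset reaches all 14 outcomes (best union: 13/14)
the canonical winner is {2, 4}: size 2, full 14-outcome coverage, earliest index list among size-2 covers
Answer: 2, 4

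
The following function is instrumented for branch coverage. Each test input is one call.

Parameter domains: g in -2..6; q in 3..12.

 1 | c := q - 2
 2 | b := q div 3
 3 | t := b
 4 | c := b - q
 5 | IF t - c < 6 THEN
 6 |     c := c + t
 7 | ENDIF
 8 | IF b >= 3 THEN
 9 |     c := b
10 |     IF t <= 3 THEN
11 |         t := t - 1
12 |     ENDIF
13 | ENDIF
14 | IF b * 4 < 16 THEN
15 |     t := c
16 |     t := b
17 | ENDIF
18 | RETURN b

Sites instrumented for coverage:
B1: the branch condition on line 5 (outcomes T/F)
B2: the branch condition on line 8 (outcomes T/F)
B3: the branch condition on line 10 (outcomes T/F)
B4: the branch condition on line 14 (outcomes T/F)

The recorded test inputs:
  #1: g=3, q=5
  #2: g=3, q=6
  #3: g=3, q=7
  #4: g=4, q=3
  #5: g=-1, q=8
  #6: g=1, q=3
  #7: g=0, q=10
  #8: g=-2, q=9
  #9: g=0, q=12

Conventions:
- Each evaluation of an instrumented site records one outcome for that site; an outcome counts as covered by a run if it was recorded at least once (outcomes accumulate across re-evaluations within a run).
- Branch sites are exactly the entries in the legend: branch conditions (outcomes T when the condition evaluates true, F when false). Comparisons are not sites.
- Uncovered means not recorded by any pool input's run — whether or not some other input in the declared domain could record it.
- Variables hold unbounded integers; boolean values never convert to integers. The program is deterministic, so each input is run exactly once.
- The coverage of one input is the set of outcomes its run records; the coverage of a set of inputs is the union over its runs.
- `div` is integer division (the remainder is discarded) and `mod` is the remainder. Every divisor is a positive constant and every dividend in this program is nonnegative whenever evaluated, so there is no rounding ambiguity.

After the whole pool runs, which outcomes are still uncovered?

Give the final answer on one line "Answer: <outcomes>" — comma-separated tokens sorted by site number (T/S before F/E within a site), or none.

input #1 (g=3, q=5): events B1->T, B2->F, B4->T; covers B1=T, B2=F, B4=T
input #2 (g=3, q=6): events B1->F, B2->F, B4->T; covers B1=F, B2=F, B4=T
input #3 (g=3, q=7): events B1->F, B2->F, B4->T; covers B1=F, B2=F, B4=T
input #4 (g=4, q=3): events B1->T, B2->F, B4->T; covers B1=T, B2=F, B4=T
input #5 (g=-1, q=8): events B1->F, B2->F, B4->T; covers B1=F, B2=F, B4=T
input #6 (g=1, q=3): events B1->T, B2->F, B4->T; covers B1=T, B2=F, B4=T
input #7 (g=0, q=10): events B1->F, B2->T, B3->T, B4->T; covers B1=F, B2=T, B3=T, B4=T
input #8 (g=-2, q=9): events B1->F, B2->T, B3->T, B4->T; covers B1=F, B2=T, B3=T, B4=T
input #9 (g=0, q=12): events B1->F, B2->T, B3->F, B4->F; covers B1=F, B2=T, B3=F, B4=F
union over the pool: B1=T, B1=F, B2=T, B2=F, B3=T, B3=F, B4=T, B4=F
uncovered (0 of 8): none

Answer: none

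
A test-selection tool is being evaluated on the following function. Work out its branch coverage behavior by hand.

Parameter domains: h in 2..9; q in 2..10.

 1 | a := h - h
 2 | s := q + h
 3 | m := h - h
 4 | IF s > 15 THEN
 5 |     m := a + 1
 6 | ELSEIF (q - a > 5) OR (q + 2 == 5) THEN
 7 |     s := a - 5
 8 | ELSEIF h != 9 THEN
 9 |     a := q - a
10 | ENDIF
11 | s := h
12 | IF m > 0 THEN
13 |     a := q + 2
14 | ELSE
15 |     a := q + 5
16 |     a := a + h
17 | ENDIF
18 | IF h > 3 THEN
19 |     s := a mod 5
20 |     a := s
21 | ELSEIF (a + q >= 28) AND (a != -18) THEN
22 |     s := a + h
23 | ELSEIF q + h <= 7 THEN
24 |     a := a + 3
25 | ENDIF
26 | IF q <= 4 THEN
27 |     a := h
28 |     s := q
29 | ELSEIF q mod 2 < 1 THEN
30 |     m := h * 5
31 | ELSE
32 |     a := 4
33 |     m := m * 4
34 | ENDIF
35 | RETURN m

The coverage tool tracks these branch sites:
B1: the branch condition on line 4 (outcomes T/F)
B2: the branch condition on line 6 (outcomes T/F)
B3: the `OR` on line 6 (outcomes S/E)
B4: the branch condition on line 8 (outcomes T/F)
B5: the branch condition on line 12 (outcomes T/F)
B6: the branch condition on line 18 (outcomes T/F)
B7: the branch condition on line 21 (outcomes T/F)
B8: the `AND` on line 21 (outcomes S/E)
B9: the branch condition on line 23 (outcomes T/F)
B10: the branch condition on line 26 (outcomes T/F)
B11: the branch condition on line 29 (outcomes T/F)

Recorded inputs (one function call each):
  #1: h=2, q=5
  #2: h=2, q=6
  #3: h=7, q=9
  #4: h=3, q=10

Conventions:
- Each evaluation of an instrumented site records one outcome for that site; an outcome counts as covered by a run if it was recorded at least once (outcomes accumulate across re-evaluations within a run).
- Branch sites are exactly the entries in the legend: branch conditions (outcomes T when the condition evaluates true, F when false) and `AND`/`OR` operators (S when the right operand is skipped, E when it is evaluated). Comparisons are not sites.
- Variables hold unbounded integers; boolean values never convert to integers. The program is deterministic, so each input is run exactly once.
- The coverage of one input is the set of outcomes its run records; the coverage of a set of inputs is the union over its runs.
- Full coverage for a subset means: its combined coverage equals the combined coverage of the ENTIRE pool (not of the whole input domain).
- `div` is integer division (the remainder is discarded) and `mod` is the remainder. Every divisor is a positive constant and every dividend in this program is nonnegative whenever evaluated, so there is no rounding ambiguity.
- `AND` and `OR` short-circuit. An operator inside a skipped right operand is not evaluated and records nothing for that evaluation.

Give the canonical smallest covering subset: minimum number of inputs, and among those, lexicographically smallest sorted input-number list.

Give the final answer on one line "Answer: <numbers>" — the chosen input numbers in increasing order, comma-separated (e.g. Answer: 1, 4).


test 1 (h=2, q=5) hits B1=F, B2=F, B3=E, B4=T, B5=F, B6=F, B7=F, B8=S, B9=T, B10=F, B11=F
test 2 (h=2, q=6) hits B1=F, B2=T, B3=S, B5=F, B6=F, B7=F, B8=S, B9=F, B10=F, B11=T
test 3 (h=7, q=9) hits B1=T, B5=T, B6=T, B10=F, B11=F
test 4 (h=3, q=10) hits B1=F, B2=T, B3=S, B5=F, B6=F, B7=T, B8=E, B10=F, B11=T
the full pool covers 20 outcomes: B1=T, B1=F, B2=T, B2=F, B3=S, B3=E, B4=T, B5=T, B5=F, B6=T, B6=F, B7=T, B7=F, B8=S, B8=E, B9=T, B9=F, B10=F, B11=T, B11=F
no size-1 subset reaches all 20 outcomes (best union: 11/20)
no size-2 subset reaches all 20 outcomes (best union: 16/20)
no size-3 subset reaches all 20 outcomes (best union: 19/20)
size 4: inputs {1, 2, 3, 4} cover all 20 outcomes, and no lexicographically smaller subset of this size does
Answer: 1, 2, 3, 4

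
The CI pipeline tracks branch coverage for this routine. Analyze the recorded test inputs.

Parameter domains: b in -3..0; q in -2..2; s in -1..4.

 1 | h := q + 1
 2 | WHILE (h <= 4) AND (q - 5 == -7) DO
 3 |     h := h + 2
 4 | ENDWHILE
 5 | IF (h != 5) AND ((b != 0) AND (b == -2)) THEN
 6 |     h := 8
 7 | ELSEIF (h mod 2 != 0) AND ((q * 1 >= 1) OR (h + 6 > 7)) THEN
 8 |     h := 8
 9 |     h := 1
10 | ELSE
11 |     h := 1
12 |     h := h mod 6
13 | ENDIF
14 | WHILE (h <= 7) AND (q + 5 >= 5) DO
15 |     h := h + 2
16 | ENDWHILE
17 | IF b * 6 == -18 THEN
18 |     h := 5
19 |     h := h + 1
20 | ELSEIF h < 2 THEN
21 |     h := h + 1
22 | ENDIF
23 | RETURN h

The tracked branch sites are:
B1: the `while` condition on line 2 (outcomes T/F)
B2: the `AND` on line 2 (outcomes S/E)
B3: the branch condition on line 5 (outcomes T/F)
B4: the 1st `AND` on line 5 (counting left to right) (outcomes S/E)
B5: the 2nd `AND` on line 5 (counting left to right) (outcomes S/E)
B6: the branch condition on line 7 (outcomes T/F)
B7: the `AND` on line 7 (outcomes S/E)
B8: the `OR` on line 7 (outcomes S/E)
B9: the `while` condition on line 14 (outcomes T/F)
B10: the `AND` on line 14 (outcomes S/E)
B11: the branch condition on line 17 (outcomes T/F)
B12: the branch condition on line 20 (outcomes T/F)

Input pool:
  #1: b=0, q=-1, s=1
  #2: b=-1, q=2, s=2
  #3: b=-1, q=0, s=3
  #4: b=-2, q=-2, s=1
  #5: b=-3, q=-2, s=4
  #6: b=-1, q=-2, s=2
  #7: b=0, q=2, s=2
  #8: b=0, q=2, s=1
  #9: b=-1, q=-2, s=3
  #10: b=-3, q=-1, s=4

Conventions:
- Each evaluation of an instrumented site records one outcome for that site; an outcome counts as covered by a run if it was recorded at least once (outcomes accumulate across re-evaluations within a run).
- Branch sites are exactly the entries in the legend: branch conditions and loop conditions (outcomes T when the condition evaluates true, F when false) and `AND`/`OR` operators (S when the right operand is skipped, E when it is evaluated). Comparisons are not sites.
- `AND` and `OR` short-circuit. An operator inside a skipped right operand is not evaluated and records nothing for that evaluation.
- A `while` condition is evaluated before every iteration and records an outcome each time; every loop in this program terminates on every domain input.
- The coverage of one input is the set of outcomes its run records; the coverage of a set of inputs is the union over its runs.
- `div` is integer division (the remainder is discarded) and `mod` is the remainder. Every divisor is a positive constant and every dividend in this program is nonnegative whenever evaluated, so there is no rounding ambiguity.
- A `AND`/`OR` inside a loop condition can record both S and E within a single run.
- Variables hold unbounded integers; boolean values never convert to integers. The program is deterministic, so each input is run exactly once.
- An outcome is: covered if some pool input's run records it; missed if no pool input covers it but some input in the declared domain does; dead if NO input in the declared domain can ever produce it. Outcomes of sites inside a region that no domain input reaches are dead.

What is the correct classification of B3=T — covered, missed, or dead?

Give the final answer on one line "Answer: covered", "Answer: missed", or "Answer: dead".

no pool input records B3=T
but domain input (b=-2, q=-1, s=-1) does record it -> reachable, so missed

Answer: missed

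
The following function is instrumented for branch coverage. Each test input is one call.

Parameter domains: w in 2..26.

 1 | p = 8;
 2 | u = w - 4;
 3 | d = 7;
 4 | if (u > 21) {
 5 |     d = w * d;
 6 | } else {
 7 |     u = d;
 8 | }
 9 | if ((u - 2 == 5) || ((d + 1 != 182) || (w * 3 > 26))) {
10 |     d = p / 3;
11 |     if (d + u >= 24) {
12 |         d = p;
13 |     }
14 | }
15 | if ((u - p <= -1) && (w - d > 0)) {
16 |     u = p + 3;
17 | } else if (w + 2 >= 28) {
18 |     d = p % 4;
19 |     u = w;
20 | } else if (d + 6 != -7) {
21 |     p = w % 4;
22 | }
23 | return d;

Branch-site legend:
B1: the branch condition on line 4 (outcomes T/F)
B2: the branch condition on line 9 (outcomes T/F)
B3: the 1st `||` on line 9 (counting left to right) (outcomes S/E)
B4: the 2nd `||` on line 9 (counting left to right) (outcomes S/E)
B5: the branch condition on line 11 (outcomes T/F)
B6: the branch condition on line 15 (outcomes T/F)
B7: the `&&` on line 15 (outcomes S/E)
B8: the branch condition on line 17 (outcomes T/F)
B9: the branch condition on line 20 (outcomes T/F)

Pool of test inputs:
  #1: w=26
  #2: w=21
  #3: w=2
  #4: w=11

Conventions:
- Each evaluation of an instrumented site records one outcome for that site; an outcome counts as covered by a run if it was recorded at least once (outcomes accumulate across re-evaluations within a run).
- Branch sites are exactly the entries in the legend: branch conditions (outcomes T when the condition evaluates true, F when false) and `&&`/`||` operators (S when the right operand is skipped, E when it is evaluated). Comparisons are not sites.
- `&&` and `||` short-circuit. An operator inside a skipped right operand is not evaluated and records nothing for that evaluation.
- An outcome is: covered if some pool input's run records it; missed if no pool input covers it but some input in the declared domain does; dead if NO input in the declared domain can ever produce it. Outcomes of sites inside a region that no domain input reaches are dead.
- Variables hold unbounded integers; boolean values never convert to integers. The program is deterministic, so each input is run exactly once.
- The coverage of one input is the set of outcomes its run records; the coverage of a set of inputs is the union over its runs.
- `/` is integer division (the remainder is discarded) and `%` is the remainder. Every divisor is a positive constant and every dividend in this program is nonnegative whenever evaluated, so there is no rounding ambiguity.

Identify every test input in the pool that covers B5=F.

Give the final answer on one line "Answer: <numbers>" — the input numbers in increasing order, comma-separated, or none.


input #1 (w=26): never hits B5=F
input #2 (w=21): hits B5=F
input #3 (w=2): hits B5=F
input #4 (w=11): hits B5=F
Answer: 2, 3, 4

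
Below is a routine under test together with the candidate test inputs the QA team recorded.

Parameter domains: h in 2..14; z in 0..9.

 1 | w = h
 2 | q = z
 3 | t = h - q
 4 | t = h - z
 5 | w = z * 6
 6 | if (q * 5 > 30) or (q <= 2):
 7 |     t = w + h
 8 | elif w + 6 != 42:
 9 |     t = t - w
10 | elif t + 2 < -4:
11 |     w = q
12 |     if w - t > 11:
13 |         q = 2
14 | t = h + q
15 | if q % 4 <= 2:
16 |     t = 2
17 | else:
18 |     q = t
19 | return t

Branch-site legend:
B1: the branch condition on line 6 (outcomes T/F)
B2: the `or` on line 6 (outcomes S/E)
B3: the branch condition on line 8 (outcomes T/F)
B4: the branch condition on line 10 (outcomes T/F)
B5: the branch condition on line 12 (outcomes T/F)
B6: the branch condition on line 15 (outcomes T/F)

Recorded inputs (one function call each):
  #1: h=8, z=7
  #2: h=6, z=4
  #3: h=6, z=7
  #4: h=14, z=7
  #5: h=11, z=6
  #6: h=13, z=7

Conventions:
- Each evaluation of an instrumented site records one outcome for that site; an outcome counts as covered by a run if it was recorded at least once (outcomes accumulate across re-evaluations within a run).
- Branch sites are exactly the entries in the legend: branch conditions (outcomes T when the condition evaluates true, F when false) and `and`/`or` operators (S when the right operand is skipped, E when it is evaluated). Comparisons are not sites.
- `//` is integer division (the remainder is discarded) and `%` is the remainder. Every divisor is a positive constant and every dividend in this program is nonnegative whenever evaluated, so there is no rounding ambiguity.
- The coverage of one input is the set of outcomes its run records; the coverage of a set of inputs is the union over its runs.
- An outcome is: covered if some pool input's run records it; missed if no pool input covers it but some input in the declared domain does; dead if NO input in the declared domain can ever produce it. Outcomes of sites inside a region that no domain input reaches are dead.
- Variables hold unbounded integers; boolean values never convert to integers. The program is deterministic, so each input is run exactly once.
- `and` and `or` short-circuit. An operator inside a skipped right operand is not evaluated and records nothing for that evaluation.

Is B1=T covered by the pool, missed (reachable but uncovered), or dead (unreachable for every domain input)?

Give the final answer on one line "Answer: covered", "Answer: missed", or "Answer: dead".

B1=T is recorded by pool input(s) 1, 3, 4, 6 -> covered

Answer: covered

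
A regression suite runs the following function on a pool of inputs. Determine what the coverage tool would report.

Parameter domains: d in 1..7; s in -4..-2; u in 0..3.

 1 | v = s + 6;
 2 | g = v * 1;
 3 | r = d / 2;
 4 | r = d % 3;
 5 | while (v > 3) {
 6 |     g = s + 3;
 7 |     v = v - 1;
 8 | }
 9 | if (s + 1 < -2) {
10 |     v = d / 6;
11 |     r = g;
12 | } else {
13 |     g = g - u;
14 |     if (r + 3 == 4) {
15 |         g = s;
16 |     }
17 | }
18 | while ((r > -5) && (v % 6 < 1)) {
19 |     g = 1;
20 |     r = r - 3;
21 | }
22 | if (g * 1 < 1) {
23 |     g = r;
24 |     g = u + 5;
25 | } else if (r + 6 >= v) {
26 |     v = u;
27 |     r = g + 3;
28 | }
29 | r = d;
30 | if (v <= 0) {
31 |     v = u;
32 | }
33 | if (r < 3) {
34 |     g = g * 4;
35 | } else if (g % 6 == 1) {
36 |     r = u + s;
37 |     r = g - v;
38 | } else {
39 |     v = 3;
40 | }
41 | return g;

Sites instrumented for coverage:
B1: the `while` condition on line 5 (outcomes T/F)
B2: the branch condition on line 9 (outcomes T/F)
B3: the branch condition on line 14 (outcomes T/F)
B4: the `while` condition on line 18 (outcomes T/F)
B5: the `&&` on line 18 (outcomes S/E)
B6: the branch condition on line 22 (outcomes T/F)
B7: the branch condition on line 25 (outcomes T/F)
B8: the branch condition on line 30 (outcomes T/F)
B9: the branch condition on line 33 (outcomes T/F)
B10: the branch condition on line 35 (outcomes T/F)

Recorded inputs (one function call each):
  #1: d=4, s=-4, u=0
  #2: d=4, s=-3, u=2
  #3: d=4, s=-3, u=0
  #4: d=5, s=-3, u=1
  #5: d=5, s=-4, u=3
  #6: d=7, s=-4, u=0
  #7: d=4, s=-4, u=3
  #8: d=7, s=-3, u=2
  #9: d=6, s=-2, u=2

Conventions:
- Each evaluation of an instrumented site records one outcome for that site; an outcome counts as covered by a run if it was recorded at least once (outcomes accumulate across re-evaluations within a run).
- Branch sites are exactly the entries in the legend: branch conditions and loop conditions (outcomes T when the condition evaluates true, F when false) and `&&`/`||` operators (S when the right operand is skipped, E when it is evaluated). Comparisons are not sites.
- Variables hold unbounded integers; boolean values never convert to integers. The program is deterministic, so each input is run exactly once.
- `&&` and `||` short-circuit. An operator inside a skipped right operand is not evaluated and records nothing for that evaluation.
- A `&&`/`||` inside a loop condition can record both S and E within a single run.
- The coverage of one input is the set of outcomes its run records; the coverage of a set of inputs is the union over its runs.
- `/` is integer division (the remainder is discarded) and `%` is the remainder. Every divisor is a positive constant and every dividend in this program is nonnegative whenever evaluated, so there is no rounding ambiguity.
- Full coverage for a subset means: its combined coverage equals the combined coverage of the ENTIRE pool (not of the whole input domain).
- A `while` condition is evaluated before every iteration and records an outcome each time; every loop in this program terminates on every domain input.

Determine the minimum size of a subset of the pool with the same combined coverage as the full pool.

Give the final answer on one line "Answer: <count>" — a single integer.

input #1, d=4, s=-4, u=0: outcomes B1=F, B2=T, B4=T, B4=F, B5=S, B5=E, B6=F, B7=F, B8=T, B9=F, B10=T
input #2, d=4, s=-3, u=2: outcomes B1=F, B2=F, B3=T, B4=F, B5=E, B6=T, B8=F, B9=F, B10=T
input #3, d=4, s=-3, u=0: outcomes B1=F, B2=F, B3=T, B4=F, B5=E, B6=T, B8=F, B9=F, B10=F
input #4, d=5, s=-3, u=1: outcomes B1=F, B2=F, B3=F, B4=F, B5=E, B6=F, B7=T, B8=F, B9=F, B10=F
input #5, d=5, s=-4, u=3: outcomes B1=F, B2=T, B4=T, B4=F, B5=S, B5=E, B6=F, B7=F, B8=T, B9=F, B10=T
input #6, d=7, s=-4, u=0: outcomes B1=F, B2=T, B4=F, B5=E, B6=F, B7=T, B8=T, B9=F, B10=F
input #7, d=4, s=-4, u=3: outcomes B1=F, B2=T, B4=T, B4=F, B5=S, B5=E, B6=F, B7=F, B8=T, B9=F, B10=T
input #8, d=7, s=-3, u=2: outcomes B1=F, B2=F, B3=T, B4=F, B5=E, B6=T, B8=F, B9=F, B10=T
input #9, d=6, s=-2, u=2: outcomes B1=T, B1=F, B2=F, B3=F, B4=F, B5=E, B6=T, B8=F, B9=F, B10=T
union over all inputs: B1=T, B1=F, B2=T, B2=F, B3=T, B3=F, B4=T, B4=F, B5=S, B5=E, B6=T, B6=F, B7=T, B7=F, B8=T, B8=F, B9=F, B10=T, B10=F (19 outcomes)
every size-1 subset falls short of the 19 outcomes (best: 11/19)
every size-2 subset falls short of the 19 outcomes (best: 16/19)
every size-3 subset falls short of the 19 outcomes (best: 18/19)
at size 4, {1, 2, 4, 9} reaches all 19 outcomes; every lexicographically earlier size-4 subset fails

Answer: 4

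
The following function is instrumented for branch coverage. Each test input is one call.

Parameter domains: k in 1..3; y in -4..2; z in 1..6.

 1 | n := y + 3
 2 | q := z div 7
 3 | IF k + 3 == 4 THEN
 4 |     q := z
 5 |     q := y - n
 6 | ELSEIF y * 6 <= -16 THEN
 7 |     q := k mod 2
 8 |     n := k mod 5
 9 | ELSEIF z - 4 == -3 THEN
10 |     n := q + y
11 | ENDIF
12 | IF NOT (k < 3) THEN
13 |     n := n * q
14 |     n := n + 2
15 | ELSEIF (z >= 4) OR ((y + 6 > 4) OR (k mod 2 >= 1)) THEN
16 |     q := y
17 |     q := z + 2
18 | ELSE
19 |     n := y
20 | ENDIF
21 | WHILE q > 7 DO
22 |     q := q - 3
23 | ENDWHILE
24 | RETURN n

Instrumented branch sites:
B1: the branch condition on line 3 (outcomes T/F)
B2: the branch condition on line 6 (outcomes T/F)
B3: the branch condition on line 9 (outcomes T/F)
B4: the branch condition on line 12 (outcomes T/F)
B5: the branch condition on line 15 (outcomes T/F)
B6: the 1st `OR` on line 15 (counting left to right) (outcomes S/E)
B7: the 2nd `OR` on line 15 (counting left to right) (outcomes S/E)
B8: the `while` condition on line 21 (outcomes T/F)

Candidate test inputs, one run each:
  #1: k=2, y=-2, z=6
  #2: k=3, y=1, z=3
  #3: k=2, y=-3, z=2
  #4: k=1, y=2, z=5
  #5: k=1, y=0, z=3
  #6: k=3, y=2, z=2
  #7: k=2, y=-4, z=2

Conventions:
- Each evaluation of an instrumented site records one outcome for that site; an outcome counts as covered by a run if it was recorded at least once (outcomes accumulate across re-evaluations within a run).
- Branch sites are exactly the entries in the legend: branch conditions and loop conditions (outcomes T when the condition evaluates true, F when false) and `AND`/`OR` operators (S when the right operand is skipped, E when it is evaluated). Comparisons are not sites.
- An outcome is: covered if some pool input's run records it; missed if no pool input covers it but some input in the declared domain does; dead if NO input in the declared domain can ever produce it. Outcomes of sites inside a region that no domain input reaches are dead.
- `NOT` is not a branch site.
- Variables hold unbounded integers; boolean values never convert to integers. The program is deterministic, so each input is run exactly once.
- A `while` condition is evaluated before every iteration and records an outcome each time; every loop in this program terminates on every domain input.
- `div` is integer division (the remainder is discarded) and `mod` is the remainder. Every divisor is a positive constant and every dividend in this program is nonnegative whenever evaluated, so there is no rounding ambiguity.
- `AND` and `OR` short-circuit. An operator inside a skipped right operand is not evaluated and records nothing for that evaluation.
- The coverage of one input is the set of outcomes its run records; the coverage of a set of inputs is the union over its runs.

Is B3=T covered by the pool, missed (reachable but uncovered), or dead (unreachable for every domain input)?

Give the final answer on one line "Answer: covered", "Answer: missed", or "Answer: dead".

no pool input records B3=T
but domain input (k=2, y=-2, z=1) does record it -> reachable, so missed

Answer: missed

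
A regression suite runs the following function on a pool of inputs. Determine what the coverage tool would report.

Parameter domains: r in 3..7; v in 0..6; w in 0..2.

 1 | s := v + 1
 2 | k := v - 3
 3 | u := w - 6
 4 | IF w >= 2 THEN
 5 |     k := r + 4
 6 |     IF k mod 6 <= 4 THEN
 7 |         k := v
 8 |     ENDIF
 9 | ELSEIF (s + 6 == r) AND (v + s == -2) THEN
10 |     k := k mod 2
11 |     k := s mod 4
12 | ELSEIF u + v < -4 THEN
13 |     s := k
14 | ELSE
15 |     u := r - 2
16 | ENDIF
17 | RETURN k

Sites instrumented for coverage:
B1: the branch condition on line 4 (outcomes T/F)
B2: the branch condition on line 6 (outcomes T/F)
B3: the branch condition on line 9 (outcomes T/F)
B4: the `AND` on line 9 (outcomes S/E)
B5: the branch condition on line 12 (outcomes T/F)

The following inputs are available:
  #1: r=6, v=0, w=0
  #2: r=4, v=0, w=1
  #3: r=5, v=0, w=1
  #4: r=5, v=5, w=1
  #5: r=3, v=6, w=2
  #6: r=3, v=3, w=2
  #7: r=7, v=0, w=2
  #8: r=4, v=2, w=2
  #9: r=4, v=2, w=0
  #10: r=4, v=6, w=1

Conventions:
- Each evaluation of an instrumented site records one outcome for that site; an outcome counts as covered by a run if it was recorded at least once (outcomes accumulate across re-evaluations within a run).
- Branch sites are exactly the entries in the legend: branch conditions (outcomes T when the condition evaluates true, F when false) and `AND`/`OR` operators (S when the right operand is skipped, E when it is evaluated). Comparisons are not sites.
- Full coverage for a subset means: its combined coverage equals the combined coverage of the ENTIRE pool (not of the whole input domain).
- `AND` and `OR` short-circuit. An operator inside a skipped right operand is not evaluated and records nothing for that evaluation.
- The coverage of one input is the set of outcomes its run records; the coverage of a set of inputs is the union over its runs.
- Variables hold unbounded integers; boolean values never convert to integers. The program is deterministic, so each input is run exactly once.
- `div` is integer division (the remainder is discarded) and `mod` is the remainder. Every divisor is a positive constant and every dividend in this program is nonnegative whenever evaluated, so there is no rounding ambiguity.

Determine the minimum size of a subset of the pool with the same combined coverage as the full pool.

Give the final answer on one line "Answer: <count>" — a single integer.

test 1 (r=6, v=0, w=0) hits B1=F, B3=F, B4=S, B5=T
test 2 (r=4, v=0, w=1) hits B1=F, B3=F, B4=S, B5=T
test 3 (r=5, v=0, w=1) hits B1=F, B3=F, B4=S, B5=T
test 4 (r=5, v=5, w=1) hits B1=F, B3=F, B4=S, B5=F
test 5 (r=3, v=6, w=2) hits B1=T, B2=T
test 6 (r=3, v=3, w=2) hits B1=T, B2=T
test 7 (r=7, v=0, w=2) hits B1=T, B2=F
test 8 (r=4, v=2, w=2) hits B1=T, B2=T
test 9 (r=4, v=2, w=0) hits B1=F, B3=F, B4=S, B5=F
test 10 (r=4, v=6, w=1) hits B1=F, B3=F, B4=S, B5=F
the full pool covers 8 outcomes: B1=T, B1=F, B2=T, B2=F, B3=F, B4=S, B5=T, B5=F
size 1 is not enough: best union over all size-1 subsets is 4/8
size 2 is not enough: best union over all size-2 subsets is 6/8
size 3 is not enough: best union over all size-3 subsets is 7/8
inputs {1, 4, 5, 7} (size 4) cover everything; no size-4 subset with a lexicographically smaller index list covers all 8

Answer: 4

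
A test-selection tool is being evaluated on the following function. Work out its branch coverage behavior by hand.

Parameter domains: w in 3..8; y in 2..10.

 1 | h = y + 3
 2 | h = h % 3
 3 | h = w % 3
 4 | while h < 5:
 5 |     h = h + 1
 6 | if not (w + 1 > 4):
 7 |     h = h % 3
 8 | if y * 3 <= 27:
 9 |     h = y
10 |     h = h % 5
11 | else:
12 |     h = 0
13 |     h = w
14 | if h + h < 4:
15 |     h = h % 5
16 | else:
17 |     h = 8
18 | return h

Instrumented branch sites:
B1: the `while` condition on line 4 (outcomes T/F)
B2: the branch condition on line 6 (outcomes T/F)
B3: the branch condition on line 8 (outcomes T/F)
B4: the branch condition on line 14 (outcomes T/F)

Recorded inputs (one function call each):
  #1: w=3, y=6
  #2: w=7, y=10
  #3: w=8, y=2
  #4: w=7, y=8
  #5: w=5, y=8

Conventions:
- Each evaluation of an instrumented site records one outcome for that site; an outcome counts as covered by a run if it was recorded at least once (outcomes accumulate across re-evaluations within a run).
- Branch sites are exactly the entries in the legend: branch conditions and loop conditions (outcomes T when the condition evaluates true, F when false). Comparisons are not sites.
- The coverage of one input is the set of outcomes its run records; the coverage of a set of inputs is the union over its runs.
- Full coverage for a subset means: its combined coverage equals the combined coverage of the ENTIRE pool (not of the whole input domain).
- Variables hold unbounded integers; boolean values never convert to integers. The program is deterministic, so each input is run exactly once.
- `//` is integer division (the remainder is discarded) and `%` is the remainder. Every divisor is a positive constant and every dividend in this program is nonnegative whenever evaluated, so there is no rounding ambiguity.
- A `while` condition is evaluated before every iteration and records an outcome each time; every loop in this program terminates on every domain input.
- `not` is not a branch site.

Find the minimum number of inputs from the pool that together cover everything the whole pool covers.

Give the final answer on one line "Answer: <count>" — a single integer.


test 1 (w=3, y=6) hits B1=T, B1=F, B2=T, B3=T, B4=T
test 2 (w=7, y=10) hits B1=T, B1=F, B2=F, B3=F, B4=F
test 3 (w=8, y=2) hits B1=T, B1=F, B2=F, B3=T, B4=F
test 4 (w=7, y=8) hits B1=T, B1=F, B2=F, B3=T, B4=F
test 5 (w=5, y=8) hits B1=T, B1=F, B2=F, B3=T, B4=F
pool-wide coverage (8 outcomes): B1=T, B1=F, B2=T, B2=F, B3=T, B3=F, B4=T, B4=F
checked all size-1 subsets: none covers 8 outcomes (max 5/8)
the canonical winner is {1, 2}: size 2, full 8-outcome coverage, earliest index list among size-2 covers
Answer: 2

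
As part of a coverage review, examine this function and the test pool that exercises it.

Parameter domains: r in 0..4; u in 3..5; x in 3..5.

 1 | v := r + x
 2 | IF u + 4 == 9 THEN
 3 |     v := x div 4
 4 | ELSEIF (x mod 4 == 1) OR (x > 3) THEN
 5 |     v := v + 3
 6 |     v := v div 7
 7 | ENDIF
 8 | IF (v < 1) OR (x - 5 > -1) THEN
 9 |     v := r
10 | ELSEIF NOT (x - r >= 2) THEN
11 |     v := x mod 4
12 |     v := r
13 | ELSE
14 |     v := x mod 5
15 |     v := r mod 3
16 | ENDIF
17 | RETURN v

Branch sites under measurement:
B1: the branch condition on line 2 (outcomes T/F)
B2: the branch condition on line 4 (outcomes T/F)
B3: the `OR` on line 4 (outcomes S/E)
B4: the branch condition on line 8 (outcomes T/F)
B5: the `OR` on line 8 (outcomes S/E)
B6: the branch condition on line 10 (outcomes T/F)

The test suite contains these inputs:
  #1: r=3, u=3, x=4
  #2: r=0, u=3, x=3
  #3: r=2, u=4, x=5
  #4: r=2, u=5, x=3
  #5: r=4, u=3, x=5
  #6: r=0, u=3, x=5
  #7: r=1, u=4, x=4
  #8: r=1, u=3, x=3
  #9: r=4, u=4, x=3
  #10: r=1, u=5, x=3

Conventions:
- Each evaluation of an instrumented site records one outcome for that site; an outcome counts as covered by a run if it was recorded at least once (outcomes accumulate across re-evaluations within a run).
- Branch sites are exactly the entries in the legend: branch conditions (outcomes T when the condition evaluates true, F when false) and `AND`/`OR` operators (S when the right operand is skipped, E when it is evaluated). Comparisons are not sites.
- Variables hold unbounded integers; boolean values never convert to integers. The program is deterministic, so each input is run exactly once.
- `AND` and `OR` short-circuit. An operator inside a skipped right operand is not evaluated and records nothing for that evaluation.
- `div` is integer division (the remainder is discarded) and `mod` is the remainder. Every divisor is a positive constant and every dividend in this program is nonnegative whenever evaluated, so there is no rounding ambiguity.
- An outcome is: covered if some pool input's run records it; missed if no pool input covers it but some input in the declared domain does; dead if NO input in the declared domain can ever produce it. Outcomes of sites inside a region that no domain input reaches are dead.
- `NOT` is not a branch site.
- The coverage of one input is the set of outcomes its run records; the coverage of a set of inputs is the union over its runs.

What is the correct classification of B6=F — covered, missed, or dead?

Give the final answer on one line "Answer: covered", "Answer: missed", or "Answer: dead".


B6=F is recorded by pool input(s) 2, 7, 8 -> covered
Answer: covered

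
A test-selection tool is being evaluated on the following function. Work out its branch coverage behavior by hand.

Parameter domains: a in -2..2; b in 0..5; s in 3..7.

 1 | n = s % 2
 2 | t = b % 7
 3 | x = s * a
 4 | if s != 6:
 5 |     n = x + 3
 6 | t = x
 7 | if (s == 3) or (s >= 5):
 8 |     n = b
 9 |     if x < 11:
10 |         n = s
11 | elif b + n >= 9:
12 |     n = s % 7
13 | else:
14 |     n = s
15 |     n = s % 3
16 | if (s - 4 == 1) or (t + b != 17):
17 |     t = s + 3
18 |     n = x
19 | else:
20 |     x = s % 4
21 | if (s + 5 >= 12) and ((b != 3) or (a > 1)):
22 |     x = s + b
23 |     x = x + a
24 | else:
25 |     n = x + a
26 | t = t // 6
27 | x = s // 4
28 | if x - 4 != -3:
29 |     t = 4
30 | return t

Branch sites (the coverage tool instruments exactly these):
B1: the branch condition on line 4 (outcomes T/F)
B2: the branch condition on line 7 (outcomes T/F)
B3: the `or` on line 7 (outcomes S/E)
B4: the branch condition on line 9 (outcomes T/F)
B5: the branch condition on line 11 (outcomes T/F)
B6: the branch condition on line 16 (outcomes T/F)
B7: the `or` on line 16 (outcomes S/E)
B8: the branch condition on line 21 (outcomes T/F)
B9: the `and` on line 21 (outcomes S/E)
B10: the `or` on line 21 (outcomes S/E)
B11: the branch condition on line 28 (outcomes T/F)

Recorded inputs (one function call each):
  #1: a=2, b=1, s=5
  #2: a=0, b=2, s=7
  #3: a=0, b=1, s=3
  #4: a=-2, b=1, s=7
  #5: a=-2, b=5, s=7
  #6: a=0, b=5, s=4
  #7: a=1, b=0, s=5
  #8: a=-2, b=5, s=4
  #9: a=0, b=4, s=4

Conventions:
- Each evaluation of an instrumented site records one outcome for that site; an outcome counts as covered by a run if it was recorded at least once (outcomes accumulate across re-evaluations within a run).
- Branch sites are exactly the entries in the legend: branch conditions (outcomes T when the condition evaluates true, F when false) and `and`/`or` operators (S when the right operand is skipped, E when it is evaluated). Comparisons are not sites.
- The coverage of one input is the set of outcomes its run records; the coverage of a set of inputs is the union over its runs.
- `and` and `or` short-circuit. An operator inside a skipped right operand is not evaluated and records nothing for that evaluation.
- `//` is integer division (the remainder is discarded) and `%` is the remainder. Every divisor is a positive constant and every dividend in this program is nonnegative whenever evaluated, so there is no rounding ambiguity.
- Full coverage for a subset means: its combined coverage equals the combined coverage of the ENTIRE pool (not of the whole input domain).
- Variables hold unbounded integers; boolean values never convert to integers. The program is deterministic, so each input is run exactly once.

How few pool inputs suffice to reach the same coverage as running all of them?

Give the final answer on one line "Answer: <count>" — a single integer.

input #1, a=2, b=1, s=5: outcomes B1=T, B2=T, B3=E, B4=T, B6=T, B7=S, B8=F, B9=S, B11=F
input #2, a=0, b=2, s=7: outcomes B1=T, B2=T, B3=E, B4=T, B6=T, B7=E, B8=T, B9=E, B10=S, B11=F
input #3, a=0, b=1, s=3: outcomes B1=T, B2=T, B3=S, B4=T, B6=T, B7=E, B8=F, B9=S, B11=T
input #4, a=-2, b=1, s=7: outcomes B1=T, B2=T, B3=E, B4=T, B6=T, B7=E, B8=T, B9=E, B10=S, B11=F
input #5, a=-2, b=5, s=7: outcomes B1=T, B2=T, B3=E, B4=T, B6=T, B7=E, B8=T, B9=E, B10=S, B11=F
input #6, a=0, b=5, s=4: outcomes B1=T, B2=F, B3=E, B5=F, B6=T, B7=E, B8=F, B9=S, B11=F
input #7, a=1, b=0, s=5: outcomes B1=T, B2=T, B3=E, B4=T, B6=T, B7=S, B8=F, B9=S, B11=F
input #8, a=-2, b=5, s=4: outcomes B1=T, B2=F, B3=E, B5=F, B6=T, B7=E, B8=F, B9=S, B11=F
input #9, a=0, b=4, s=4: outcomes B1=T, B2=F, B3=E, B5=F, B6=T, B7=E, B8=F, B9=S, B11=F
union over all inputs: B1=T, B2=T, B2=F, B3=S, B3=E, B4=T, B5=F, B6=T, B7=S, B7=E, B8=T, B8=F, B9=S, B9=E, B10=S, B11=T, B11=F (17 outcomes)
size 1 is not enough: best union over all size-1 subsets is 10/17
size 2 is not enough: best union over all size-2 subsets is 14/17
size 3 is not enough: best union over all size-3 subsets is 16/17
size 4: inputs {1, 2, 3, 6} cover all 17 outcomes, and no lexicographically smaller subset of this size does

Answer: 4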